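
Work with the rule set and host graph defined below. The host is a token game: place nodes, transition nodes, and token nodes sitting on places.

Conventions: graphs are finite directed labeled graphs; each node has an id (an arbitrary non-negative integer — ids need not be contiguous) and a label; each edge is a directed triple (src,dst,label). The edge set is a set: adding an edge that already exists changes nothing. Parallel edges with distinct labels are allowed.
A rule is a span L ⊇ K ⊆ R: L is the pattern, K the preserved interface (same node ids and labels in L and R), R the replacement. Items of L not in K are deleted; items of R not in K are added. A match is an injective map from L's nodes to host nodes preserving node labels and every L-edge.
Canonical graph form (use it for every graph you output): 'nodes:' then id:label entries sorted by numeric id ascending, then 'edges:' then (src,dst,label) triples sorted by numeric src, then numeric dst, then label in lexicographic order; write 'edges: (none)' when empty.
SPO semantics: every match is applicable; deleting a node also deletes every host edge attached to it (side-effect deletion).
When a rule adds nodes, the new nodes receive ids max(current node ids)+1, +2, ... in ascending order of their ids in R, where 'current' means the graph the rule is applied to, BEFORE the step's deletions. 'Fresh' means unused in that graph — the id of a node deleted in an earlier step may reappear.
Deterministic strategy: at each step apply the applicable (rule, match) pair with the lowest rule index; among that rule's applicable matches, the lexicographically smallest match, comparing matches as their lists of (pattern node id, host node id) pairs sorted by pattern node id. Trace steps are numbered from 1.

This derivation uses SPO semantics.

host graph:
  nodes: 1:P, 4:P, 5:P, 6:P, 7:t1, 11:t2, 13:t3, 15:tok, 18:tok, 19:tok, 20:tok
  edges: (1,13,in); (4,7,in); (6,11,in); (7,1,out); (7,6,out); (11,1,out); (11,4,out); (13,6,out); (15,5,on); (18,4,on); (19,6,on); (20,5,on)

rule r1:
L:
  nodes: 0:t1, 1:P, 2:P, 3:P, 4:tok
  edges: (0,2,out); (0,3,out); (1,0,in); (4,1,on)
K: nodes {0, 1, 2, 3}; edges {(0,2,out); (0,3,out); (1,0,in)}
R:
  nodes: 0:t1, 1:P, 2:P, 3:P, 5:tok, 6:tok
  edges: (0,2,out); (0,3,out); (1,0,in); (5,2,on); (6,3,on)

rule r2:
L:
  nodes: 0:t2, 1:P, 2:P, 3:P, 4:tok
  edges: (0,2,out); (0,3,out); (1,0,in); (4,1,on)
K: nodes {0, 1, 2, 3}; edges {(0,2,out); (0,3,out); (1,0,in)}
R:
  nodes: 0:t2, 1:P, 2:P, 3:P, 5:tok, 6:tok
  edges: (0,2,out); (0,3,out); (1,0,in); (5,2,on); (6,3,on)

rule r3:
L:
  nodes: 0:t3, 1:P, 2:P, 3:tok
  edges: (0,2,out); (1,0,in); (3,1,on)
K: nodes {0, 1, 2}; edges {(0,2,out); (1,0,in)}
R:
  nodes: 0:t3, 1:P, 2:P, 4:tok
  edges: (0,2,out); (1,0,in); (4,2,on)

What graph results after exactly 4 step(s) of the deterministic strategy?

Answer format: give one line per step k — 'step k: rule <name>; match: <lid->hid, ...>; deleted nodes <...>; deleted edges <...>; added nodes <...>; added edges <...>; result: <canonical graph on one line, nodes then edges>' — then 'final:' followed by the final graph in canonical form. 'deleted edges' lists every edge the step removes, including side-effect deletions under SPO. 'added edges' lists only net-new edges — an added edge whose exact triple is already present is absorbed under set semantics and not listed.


step 1: rule r1; match: 0->7, 1->4, 2->1, 3->6, 4->18; deleted nodes 18; deleted edges (18,4,on); added nodes 21, 22; added edges (21,1,on); (22,6,on); result: nodes: 1:P, 4:P, 5:P, 6:P, 7:t1, 11:t2, 13:t3, 15:tok, 19:tok, 20:tok, 21:tok, 22:tok edges: (1,13,in); (4,7,in); (6,11,in); (7,1,out); (7,6,out); (11,1,out); (11,4,out); (13,6,out); (15,5,on); (19,6,on); (20,5,on); (21,1,on); (22,6,on)
step 2: rule r2; match: 0->11, 1->6, 2->1, 3->4, 4->19; deleted nodes 19; deleted edges (19,6,on); added nodes 23, 24; added edges (23,1,on); (24,4,on); result: nodes: 1:P, 4:P, 5:P, 6:P, 7:t1, 11:t2, 13:t3, 15:tok, 20:tok, 21:tok, 22:tok, 23:tok, 24:tok edges: (1,13,in); (4,7,in); (6,11,in); (7,1,out); (7,6,out); (11,1,out); (11,4,out); (13,6,out); (15,5,on); (20,5,on); (21,1,on); (22,6,on); (23,1,on); (24,4,on)
step 3: rule r1; match: 0->7, 1->4, 2->1, 3->6, 4->24; deleted nodes 24; deleted edges (24,4,on); added nodes 25, 26; added edges (25,1,on); (26,6,on); result: nodes: 1:P, 4:P, 5:P, 6:P, 7:t1, 11:t2, 13:t3, 15:tok, 20:tok, 21:tok, 22:tok, 23:tok, 25:tok, 26:tok edges: (1,13,in); (4,7,in); (6,11,in); (7,1,out); (7,6,out); (11,1,out); (11,4,out); (13,6,out); (15,5,on); (20,5,on); (21,1,on); (22,6,on); (23,1,on); (25,1,on); (26,6,on)
step 4: rule r2; match: 0->11, 1->6, 2->1, 3->4, 4->22; deleted nodes 22; deleted edges (22,6,on); added nodes 27, 28; added edges (27,1,on); (28,4,on); result: nodes: 1:P, 4:P, 5:P, 6:P, 7:t1, 11:t2, 13:t3, 15:tok, 20:tok, 21:tok, 23:tok, 25:tok, 26:tok, 27:tok, 28:tok edges: (1,13,in); (4,7,in); (6,11,in); (7,1,out); (7,6,out); (11,1,out); (11,4,out); (13,6,out); (15,5,on); (20,5,on); (21,1,on); (23,1,on); (25,1,on); (26,6,on); (27,1,on); (28,4,on)
final:
nodes: 1:P, 4:P, 5:P, 6:P, 7:t1, 11:t2, 13:t3, 15:tok, 20:tok, 21:tok, 23:tok, 25:tok, 26:tok, 27:tok, 28:tok
edges: (1,13,in); (4,7,in); (6,11,in); (7,1,out); (7,6,out); (11,1,out); (11,4,out); (13,6,out); (15,5,on); (20,5,on); (21,1,on); (23,1,on); (25,1,on); (26,6,on); (27,1,on); (28,4,on)


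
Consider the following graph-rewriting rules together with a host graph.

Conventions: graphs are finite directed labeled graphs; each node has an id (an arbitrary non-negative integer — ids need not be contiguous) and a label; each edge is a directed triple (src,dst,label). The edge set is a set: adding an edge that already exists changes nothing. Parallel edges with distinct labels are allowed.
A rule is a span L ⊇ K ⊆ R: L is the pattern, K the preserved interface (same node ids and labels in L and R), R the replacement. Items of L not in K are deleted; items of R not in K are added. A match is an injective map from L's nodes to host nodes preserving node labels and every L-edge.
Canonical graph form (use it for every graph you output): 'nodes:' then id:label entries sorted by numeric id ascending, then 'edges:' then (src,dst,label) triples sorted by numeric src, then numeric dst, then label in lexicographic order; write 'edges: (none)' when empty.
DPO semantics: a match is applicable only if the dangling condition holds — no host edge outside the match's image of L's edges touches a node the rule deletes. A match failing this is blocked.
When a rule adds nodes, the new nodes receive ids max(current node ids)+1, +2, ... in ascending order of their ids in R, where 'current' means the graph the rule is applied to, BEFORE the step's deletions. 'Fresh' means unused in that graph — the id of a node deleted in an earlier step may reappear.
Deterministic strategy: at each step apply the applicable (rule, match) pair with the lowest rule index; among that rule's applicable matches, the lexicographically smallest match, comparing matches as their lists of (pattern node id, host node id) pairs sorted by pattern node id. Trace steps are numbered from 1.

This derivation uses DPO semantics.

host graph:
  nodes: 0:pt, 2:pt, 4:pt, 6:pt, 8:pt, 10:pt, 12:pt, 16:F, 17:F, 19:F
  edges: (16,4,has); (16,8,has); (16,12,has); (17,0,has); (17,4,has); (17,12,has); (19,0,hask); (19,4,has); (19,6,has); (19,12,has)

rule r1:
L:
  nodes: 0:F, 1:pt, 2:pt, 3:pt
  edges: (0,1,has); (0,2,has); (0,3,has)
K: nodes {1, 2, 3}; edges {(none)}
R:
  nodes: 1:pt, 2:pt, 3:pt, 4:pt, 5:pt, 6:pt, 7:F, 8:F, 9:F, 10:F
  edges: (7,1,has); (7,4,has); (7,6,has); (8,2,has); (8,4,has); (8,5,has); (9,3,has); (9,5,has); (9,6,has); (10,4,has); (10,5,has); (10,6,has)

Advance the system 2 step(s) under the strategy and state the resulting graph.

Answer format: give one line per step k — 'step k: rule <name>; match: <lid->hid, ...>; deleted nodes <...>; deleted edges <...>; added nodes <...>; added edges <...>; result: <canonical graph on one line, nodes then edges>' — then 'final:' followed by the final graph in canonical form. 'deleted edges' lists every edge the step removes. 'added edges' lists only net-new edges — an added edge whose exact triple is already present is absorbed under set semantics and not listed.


step 1: rule r1; match: 0->16, 1->4, 2->8, 3->12; deleted nodes 16; deleted edges (16,4,has); (16,8,has); (16,12,has); added nodes 20, 21, 22, 23, 24, 25, 26; added edges (23,4,has); (23,20,has); (23,22,has); (24,8,has); (24,20,has); (24,21,has); (25,12,has); (25,21,has); (25,22,has); (26,20,has); (26,21,has); (26,22,has); result: nodes: 0:pt, 2:pt, 4:pt, 6:pt, 8:pt, 10:pt, 12:pt, 17:F, 19:F, 20:pt, 21:pt, 22:pt, 23:F, 24:F, 25:F, 26:F edges: (17,0,has); (17,4,has); (17,12,has); (19,0,hask); (19,4,has); (19,6,has); (19,12,has); (23,4,has); (23,20,has); (23,22,has); (24,8,has); (24,20,has); (24,21,has); (25,12,has); (25,21,has); (25,22,has); (26,20,has); (26,21,has); (26,22,has)
step 2: rule r1; match: 0->17, 1->0, 2->4, 3->12; deleted nodes 17; deleted edges (17,0,has); (17,4,has); (17,12,has); added nodes 27, 28, 29, 30, 31, 32, 33; added edges (30,0,has); (30,27,has); (30,29,has); (31,4,has); (31,27,has); (31,28,has); (32,12,has); (32,28,has); (32,29,has); (33,27,has); (33,28,has); (33,29,has); result: nodes: 0:pt, 2:pt, 4:pt, 6:pt, 8:pt, 10:pt, 12:pt, 19:F, 20:pt, 21:pt, 22:pt, 23:F, 24:F, 25:F, 26:F, 27:pt, 28:pt, 29:pt, 30:F, 31:F, 32:F, 33:F edges: (19,0,hask); (19,4,has); (19,6,has); (19,12,has); (23,4,has); (23,20,has); (23,22,has); (24,8,has); (24,20,has); (24,21,has); (25,12,has); (25,21,has); (25,22,has); (26,20,has); (26,21,has); (26,22,has); (30,0,has); (30,27,has); (30,29,has); (31,4,has); (31,27,has); (31,28,has); (32,12,has); (32,28,has); (32,29,has); (33,27,has); (33,28,has); (33,29,has)
final:
nodes: 0:pt, 2:pt, 4:pt, 6:pt, 8:pt, 10:pt, 12:pt, 19:F, 20:pt, 21:pt, 22:pt, 23:F, 24:F, 25:F, 26:F, 27:pt, 28:pt, 29:pt, 30:F, 31:F, 32:F, 33:F
edges: (19,0,hask); (19,4,has); (19,6,has); (19,12,has); (23,4,has); (23,20,has); (23,22,has); (24,8,has); (24,20,has); (24,21,has); (25,12,has); (25,21,has); (25,22,has); (26,20,has); (26,21,has); (26,22,has); (30,0,has); (30,27,has); (30,29,has); (31,4,has); (31,27,has); (31,28,has); (32,12,has); (32,28,has); (32,29,has); (33,27,has); (33,28,has); (33,29,has)


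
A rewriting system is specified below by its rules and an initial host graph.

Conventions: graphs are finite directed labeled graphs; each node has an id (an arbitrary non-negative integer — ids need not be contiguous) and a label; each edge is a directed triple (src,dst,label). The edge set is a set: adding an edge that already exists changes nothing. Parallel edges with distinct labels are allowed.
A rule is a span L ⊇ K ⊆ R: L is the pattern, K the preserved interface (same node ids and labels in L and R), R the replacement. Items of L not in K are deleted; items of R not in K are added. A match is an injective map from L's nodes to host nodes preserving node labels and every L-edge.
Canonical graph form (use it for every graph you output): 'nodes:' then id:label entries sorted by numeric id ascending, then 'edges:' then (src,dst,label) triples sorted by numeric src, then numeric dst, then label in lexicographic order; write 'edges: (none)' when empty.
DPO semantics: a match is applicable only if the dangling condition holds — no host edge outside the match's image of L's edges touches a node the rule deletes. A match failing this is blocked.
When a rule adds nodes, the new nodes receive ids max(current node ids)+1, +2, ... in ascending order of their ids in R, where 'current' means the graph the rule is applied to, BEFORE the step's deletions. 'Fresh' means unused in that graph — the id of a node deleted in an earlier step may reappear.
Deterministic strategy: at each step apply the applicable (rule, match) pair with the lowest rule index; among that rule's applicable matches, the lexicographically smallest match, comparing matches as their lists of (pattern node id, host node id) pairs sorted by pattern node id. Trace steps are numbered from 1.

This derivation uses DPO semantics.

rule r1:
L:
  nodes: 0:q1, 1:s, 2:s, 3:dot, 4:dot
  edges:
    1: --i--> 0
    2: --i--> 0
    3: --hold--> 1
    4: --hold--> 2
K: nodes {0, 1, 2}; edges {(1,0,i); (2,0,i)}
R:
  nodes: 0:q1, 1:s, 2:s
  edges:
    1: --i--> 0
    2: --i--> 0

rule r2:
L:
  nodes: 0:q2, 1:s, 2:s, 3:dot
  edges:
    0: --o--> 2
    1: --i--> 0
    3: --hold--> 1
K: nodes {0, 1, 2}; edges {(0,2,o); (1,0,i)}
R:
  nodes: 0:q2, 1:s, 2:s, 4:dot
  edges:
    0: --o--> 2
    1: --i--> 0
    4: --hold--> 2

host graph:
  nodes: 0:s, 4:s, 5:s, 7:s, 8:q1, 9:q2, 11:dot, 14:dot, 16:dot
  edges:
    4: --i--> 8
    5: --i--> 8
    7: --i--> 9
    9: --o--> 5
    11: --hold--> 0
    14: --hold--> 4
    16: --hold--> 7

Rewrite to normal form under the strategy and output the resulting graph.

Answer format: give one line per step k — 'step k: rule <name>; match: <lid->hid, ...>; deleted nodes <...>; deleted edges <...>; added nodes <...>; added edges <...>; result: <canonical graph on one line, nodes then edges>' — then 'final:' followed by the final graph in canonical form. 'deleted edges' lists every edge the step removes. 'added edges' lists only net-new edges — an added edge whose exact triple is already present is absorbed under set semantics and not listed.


step 1: rule r2; match: 0->9, 1->7, 2->5, 3->16; deleted nodes 16; deleted edges (16,7,hold); added nodes 17; added edges (17,5,hold); result: nodes: 0:s, 4:s, 5:s, 7:s, 8:q1, 9:q2, 11:dot, 14:dot, 17:dot edges: (4,8,i); (5,8,i); (7,9,i); (9,5,o); (11,0,hold); (14,4,hold); (17,5,hold)
step 2: rule r1; match: 0->8, 1->4, 2->5, 3->14, 4->17; deleted nodes 14, 17; deleted edges (14,4,hold); (17,5,hold); added nodes (none); added edges (none); result: nodes: 0:s, 4:s, 5:s, 7:s, 8:q1, 9:q2, 11:dot edges: (4,8,i); (5,8,i); (7,9,i); (9,5,o); (11,0,hold)
final:
nodes: 0:s, 4:s, 5:s, 7:s, 8:q1, 9:q2, 11:dot
edges: (4,8,i); (5,8,i); (7,9,i); (9,5,o); (11,0,hold)


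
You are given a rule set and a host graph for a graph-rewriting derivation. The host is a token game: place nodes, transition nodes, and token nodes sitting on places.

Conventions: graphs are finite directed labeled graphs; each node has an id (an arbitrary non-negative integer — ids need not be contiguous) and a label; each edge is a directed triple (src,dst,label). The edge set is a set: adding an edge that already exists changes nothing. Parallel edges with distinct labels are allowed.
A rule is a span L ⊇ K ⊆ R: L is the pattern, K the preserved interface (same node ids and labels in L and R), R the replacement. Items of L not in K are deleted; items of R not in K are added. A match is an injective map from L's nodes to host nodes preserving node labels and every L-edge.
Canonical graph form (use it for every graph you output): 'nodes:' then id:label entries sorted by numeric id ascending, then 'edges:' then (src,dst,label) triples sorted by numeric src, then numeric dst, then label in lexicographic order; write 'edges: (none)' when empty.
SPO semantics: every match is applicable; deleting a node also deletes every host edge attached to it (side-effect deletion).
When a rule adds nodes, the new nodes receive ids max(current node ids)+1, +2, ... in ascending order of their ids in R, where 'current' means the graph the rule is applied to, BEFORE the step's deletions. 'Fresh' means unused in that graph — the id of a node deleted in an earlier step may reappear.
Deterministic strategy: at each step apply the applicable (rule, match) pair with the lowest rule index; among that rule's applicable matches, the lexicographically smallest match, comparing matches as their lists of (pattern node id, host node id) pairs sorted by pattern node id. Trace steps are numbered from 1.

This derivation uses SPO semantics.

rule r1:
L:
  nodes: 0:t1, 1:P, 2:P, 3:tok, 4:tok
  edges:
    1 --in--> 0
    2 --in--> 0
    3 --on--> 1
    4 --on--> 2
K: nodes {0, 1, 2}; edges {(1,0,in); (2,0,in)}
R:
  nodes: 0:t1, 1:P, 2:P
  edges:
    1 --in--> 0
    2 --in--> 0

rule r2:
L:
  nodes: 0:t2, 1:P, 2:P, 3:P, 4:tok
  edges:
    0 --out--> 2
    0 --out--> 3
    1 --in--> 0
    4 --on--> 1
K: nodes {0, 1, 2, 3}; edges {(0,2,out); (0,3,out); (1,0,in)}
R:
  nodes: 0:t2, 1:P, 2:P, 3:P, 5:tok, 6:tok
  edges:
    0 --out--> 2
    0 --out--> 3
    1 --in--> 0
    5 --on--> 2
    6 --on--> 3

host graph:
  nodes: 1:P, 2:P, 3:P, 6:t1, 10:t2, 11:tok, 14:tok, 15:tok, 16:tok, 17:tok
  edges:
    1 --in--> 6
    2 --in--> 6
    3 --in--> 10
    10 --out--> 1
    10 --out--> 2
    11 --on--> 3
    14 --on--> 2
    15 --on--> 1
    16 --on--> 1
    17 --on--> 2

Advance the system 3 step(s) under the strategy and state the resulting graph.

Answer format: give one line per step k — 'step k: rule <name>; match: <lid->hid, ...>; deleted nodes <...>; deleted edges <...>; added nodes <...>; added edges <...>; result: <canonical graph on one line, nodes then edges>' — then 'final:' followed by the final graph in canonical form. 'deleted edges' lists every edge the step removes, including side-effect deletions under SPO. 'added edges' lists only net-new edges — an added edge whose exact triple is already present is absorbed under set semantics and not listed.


step 1: rule r1; match: 0->6, 1->1, 2->2, 3->15, 4->14; deleted nodes 14, 15; deleted edges (14,2,on); (15,1,on); added nodes (none); added edges (none); result: nodes: 1:P, 2:P, 3:P, 6:t1, 10:t2, 11:tok, 16:tok, 17:tok edges: (1,6,in); (2,6,in); (3,10,in); (10,1,out); (10,2,out); (11,3,on); (16,1,on); (17,2,on)
step 2: rule r1; match: 0->6, 1->1, 2->2, 3->16, 4->17; deleted nodes 16, 17; deleted edges (16,1,on); (17,2,on); added nodes (none); added edges (none); result: nodes: 1:P, 2:P, 3:P, 6:t1, 10:t2, 11:tok edges: (1,6,in); (2,6,in); (3,10,in); (10,1,out); (10,2,out); (11,3,on)
step 3: rule r2; match: 0->10, 1->3, 2->1, 3->2, 4->11; deleted nodes 11; deleted edges (11,3,on); added nodes 12, 13; added edges (12,1,on); (13,2,on); result: nodes: 1:P, 2:P, 3:P, 6:t1, 10:t2, 12:tok, 13:tok edges: (1,6,in); (2,6,in); (3,10,in); (10,1,out); (10,2,out); (12,1,on); (13,2,on)
final:
nodes: 1:P, 2:P, 3:P, 6:t1, 10:t2, 12:tok, 13:tok
edges: (1,6,in); (2,6,in); (3,10,in); (10,1,out); (10,2,out); (12,1,on); (13,2,on)


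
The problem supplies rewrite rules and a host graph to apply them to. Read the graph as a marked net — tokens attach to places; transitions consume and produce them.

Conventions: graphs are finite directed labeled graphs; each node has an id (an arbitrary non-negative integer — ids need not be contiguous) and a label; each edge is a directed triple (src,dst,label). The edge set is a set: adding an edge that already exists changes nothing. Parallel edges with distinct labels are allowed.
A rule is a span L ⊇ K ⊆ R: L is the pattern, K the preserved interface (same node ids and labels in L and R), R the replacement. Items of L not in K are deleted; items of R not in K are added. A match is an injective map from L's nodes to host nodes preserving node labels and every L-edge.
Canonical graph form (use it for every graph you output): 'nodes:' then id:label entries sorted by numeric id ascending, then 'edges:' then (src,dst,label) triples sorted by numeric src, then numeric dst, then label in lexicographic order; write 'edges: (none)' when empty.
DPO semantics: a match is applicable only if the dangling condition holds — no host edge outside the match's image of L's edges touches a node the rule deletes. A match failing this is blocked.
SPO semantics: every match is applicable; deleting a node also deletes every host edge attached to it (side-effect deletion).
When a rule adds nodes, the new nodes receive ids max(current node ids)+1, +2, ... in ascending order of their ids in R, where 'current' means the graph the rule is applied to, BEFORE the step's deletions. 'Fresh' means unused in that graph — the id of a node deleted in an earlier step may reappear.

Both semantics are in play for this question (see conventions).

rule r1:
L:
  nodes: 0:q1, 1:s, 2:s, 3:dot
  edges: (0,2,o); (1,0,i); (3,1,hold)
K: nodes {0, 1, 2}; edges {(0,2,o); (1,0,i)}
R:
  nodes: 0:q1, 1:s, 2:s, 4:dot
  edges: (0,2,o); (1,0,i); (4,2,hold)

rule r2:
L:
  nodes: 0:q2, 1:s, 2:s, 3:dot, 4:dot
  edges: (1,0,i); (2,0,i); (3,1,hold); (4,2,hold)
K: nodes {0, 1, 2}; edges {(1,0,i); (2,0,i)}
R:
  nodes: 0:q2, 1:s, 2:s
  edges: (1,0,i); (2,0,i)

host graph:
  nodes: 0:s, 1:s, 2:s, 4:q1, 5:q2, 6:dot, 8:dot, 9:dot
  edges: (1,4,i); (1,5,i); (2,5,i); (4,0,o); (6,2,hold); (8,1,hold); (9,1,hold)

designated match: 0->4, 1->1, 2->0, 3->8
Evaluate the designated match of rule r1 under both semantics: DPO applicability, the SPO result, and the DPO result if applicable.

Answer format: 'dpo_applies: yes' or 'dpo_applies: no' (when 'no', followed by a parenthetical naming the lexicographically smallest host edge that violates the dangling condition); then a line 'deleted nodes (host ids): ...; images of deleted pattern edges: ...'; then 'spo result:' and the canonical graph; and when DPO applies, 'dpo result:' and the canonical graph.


dpo_applies: yes
deleted nodes (host ids): 8; images of deleted pattern edges: (8,1,hold)
spo result:
nodes: 0:s, 1:s, 2:s, 4:q1, 5:q2, 6:dot, 9:dot, 10:dot
edges: (1,4,i); (1,5,i); (2,5,i); (4,0,o); (6,2,hold); (9,1,hold); (10,0,hold)
dpo result:
nodes: 0:s, 1:s, 2:s, 4:q1, 5:q2, 6:dot, 9:dot, 10:dot
edges: (1,4,i); (1,5,i); (2,5,i); (4,0,o); (6,2,hold); (9,1,hold); (10,0,hold)


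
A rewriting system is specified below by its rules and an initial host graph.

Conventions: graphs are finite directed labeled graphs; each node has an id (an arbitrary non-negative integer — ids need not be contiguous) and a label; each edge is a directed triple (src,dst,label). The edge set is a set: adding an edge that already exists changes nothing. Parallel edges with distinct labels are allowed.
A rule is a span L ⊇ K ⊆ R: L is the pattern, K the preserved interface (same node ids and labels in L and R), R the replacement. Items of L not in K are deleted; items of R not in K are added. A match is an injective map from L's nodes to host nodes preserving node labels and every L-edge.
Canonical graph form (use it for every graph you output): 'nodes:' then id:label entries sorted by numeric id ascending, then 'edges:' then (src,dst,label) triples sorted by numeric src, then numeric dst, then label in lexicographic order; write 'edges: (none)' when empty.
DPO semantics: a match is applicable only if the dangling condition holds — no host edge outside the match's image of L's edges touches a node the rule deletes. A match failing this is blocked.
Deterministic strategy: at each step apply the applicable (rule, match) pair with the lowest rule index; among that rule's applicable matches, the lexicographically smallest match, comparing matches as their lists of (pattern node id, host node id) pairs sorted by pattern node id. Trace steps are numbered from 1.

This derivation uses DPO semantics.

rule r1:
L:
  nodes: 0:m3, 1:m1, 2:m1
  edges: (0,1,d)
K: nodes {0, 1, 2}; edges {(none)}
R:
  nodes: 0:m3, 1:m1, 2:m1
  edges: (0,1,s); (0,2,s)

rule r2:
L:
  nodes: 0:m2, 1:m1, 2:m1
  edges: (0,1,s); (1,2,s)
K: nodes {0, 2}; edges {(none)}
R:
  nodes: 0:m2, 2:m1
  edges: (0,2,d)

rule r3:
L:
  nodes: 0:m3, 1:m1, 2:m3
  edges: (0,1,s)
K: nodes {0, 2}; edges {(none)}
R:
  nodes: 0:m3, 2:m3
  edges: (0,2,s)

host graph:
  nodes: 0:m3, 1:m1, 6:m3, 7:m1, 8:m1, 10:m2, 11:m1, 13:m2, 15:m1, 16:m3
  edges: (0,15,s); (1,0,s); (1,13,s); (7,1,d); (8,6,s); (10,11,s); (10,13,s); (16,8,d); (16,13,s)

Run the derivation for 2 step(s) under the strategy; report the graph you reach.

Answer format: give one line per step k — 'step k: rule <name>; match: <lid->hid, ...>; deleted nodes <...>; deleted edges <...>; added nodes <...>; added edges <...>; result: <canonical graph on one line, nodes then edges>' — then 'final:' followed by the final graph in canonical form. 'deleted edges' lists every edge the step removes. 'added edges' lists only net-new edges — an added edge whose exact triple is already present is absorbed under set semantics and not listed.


step 1: rule r1; match: 0->16, 1->8, 2->1; deleted nodes (none); deleted edges (16,8,d); added nodes (none); added edges (16,1,s); (16,8,s); result: nodes: 0:m3, 1:m1, 6:m3, 7:m1, 8:m1, 10:m2, 11:m1, 13:m2, 15:m1, 16:m3 edges: (0,15,s); (1,0,s); (1,13,s); (7,1,d); (8,6,s); (10,11,s); (10,13,s); (16,1,s); (16,8,s); (16,13,s)
step 2: rule r3; match: 0->0, 1->15, 2->6; deleted nodes 15; deleted edges (0,15,s); added nodes (none); added edges (0,6,s); result: nodes: 0:m3, 1:m1, 6:m3, 7:m1, 8:m1, 10:m2, 11:m1, 13:m2, 16:m3 edges: (0,6,s); (1,0,s); (1,13,s); (7,1,d); (8,6,s); (10,11,s); (10,13,s); (16,1,s); (16,8,s); (16,13,s)
final:
nodes: 0:m3, 1:m1, 6:m3, 7:m1, 8:m1, 10:m2, 11:m1, 13:m2, 16:m3
edges: (0,6,s); (1,0,s); (1,13,s); (7,1,d); (8,6,s); (10,11,s); (10,13,s); (16,1,s); (16,8,s); (16,13,s)


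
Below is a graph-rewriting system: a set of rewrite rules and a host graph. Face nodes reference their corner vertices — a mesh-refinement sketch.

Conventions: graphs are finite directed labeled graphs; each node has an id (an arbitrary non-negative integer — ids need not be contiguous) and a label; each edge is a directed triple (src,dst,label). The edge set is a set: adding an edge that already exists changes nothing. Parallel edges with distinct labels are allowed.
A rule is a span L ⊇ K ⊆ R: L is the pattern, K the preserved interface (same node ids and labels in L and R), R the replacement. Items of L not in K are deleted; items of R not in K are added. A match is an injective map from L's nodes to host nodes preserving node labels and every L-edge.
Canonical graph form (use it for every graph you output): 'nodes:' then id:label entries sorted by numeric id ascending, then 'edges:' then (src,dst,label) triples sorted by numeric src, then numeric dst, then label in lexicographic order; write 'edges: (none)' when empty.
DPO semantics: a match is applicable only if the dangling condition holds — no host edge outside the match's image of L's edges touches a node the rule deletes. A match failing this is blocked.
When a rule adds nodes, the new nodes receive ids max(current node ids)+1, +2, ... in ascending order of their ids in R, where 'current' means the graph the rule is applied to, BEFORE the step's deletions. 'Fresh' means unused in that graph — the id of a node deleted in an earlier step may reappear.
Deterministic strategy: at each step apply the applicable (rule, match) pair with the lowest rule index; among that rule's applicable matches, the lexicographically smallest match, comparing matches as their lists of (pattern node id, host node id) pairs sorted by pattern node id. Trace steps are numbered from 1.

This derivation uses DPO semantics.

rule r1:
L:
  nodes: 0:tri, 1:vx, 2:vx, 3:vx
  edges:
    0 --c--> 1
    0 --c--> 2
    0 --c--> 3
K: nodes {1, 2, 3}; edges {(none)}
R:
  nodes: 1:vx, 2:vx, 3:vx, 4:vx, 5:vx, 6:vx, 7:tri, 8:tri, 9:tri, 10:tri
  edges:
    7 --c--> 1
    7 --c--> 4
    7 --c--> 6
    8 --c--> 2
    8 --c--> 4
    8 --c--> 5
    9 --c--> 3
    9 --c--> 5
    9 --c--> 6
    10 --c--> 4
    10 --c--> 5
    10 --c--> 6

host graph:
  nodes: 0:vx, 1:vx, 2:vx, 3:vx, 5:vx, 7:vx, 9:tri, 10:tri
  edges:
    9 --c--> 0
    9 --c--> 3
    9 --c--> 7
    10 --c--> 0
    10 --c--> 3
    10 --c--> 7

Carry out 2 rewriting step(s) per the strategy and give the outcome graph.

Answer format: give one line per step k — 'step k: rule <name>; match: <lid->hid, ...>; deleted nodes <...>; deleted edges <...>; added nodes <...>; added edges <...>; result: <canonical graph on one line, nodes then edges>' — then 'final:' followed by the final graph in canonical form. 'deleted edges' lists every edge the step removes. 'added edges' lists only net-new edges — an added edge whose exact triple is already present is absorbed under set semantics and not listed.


step 1: rule r1; match: 0->9, 1->0, 2->3, 3->7; deleted nodes 9; deleted edges (9,0,c); (9,3,c); (9,7,c); added nodes 11, 12, 13, 14, 15, 16, 17; added edges (14,0,c); (14,11,c); (14,13,c); (15,3,c); (15,11,c); (15,12,c); (16,7,c); (16,12,c); (16,13,c); (17,11,c); (17,12,c); (17,13,c); result: nodes: 0:vx, 1:vx, 2:vx, 3:vx, 5:vx, 7:vx, 10:tri, 11:vx, 12:vx, 13:vx, 14:tri, 15:tri, 16:tri, 17:tri edges: (10,0,c); (10,3,c); (10,7,c); (14,0,c); (14,11,c); (14,13,c); (15,3,c); (15,11,c); (15,12,c); (16,7,c); (16,12,c); (16,13,c); (17,11,c); (17,12,c); (17,13,c)
step 2: rule r1; match: 0->10, 1->0, 2->3, 3->7; deleted nodes 10; deleted edges (10,0,c); (10,3,c); (10,7,c); added nodes 18, 19, 20, 21, 22, 23, 24; added edges (21,0,c); (21,18,c); (21,20,c); (22,3,c); (22,18,c); (22,19,c); (23,7,c); (23,19,c); (23,20,c); (24,18,c); (24,19,c); (24,20,c); result: nodes: 0:vx, 1:vx, 2:vx, 3:vx, 5:vx, 7:vx, 11:vx, 12:vx, 13:vx, 14:tri, 15:tri, 16:tri, 17:tri, 18:vx, 19:vx, 20:vx, 21:tri, 22:tri, 23:tri, 24:tri edges: (14,0,c); (14,11,c); (14,13,c); (15,3,c); (15,11,c); (15,12,c); (16,7,c); (16,12,c); (16,13,c); (17,11,c); (17,12,c); (17,13,c); (21,0,c); (21,18,c); (21,20,c); (22,3,c); (22,18,c); (22,19,c); (23,7,c); (23,19,c); (23,20,c); (24,18,c); (24,19,c); (24,20,c)
final:
nodes: 0:vx, 1:vx, 2:vx, 3:vx, 5:vx, 7:vx, 11:vx, 12:vx, 13:vx, 14:tri, 15:tri, 16:tri, 17:tri, 18:vx, 19:vx, 20:vx, 21:tri, 22:tri, 23:tri, 24:tri
edges: (14,0,c); (14,11,c); (14,13,c); (15,3,c); (15,11,c); (15,12,c); (16,7,c); (16,12,c); (16,13,c); (17,11,c); (17,12,c); (17,13,c); (21,0,c); (21,18,c); (21,20,c); (22,3,c); (22,18,c); (22,19,c); (23,7,c); (23,19,c); (23,20,c); (24,18,c); (24,19,c); (24,20,c)


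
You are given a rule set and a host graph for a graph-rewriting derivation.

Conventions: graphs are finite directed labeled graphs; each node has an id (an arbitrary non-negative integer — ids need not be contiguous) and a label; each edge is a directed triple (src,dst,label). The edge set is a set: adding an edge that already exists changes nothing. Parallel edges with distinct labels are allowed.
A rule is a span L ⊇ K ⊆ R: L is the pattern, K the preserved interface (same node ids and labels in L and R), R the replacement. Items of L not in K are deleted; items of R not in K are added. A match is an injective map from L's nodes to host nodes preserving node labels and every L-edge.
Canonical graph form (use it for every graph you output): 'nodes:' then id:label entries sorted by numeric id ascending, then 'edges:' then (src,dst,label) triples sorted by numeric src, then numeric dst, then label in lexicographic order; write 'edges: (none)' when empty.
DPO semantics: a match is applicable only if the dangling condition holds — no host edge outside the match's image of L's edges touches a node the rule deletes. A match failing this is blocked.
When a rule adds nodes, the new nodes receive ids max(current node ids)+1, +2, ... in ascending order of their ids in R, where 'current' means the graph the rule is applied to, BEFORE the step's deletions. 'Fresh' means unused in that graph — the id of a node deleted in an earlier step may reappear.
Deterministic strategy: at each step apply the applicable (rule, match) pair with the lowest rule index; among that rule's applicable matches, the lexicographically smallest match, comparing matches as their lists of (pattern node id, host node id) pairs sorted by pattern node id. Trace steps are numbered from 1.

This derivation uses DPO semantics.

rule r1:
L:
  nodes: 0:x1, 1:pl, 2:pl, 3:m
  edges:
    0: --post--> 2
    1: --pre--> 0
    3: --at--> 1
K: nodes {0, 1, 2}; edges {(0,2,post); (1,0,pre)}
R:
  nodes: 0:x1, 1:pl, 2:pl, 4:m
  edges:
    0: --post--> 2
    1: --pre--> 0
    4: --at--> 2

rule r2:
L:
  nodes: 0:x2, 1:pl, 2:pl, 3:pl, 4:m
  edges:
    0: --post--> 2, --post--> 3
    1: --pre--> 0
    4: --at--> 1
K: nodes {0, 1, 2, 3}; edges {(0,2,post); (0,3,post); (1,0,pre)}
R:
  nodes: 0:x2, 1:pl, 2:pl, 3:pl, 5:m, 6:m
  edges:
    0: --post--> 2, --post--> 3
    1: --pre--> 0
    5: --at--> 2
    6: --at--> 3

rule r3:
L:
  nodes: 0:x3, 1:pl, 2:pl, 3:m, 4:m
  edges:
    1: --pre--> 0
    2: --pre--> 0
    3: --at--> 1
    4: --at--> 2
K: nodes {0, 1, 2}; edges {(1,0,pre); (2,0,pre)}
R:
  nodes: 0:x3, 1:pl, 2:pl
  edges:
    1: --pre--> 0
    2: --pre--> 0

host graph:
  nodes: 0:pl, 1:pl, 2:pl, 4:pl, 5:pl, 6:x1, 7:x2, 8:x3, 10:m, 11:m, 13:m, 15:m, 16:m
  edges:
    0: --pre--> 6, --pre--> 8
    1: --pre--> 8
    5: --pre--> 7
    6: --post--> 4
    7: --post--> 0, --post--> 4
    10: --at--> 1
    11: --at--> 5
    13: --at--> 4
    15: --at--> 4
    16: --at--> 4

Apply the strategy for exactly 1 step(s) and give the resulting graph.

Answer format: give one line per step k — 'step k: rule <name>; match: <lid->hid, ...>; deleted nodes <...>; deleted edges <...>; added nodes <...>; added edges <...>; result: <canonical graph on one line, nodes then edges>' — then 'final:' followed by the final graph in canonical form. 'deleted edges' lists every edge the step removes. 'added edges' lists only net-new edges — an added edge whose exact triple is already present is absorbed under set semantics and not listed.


step 1: rule r2; match: 0->7, 1->5, 2->0, 3->4, 4->11; deleted nodes 11; deleted edges (11,5,at); added nodes 17, 18; added edges (17,0,at); (18,4,at); result: nodes: 0:pl, 1:pl, 2:pl, 4:pl, 5:pl, 6:x1, 7:x2, 8:x3, 10:m, 13:m, 15:m, 16:m, 17:m, 18:m edges: (0,6,pre); (0,8,pre); (1,8,pre); (5,7,pre); (6,4,post); (7,0,post); (7,4,post); (10,1,at); (13,4,at); (15,4,at); (16,4,at); (17,0,at); (18,4,at)
final:
nodes: 0:pl, 1:pl, 2:pl, 4:pl, 5:pl, 6:x1, 7:x2, 8:x3, 10:m, 13:m, 15:m, 16:m, 17:m, 18:m
edges: (0,6,pre); (0,8,pre); (1,8,pre); (5,7,pre); (6,4,post); (7,0,post); (7,4,post); (10,1,at); (13,4,at); (15,4,at); (16,4,at); (17,0,at); (18,4,at)


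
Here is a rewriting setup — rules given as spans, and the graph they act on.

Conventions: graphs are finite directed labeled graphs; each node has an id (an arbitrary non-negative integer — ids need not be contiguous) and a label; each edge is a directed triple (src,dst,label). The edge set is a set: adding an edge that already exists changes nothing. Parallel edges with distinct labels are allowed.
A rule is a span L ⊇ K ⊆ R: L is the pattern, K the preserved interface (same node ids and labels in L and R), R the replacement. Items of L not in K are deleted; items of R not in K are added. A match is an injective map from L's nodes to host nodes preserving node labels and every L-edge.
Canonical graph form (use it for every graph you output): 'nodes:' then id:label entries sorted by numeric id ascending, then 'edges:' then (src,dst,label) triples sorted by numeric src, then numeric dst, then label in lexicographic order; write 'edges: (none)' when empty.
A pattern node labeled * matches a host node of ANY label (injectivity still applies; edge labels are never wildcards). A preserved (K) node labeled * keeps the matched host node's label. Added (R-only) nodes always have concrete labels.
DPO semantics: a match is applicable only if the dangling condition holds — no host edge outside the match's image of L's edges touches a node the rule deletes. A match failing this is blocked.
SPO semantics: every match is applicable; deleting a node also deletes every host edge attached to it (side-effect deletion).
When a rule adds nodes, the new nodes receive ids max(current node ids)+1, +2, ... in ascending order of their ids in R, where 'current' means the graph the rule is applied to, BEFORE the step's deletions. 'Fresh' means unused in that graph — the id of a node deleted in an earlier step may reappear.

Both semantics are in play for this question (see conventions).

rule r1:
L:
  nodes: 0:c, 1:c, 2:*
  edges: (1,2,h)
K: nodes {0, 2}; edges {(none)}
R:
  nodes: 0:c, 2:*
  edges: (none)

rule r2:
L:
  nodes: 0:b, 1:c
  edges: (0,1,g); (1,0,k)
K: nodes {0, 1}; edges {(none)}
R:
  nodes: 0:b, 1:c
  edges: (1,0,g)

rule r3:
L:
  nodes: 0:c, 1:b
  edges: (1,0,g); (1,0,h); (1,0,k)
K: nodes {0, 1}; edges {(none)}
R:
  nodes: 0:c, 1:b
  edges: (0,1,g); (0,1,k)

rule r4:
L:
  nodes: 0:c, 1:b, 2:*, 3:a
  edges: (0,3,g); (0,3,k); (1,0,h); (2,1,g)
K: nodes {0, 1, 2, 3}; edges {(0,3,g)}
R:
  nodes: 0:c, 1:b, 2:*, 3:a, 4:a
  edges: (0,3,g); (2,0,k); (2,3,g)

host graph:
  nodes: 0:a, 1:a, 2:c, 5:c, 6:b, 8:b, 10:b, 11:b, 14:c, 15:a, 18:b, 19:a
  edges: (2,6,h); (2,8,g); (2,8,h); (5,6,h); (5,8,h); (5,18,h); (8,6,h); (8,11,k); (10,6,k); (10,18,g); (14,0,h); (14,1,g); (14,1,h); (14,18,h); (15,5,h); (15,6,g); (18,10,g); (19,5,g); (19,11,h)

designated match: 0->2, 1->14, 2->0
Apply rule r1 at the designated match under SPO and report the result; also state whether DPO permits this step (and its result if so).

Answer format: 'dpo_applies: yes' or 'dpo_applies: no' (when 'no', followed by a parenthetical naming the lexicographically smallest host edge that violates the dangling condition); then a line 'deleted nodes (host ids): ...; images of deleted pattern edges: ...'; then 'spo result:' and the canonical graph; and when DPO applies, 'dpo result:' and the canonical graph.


dpo_applies: no
(the rule deletes node 14, which keeps host edge (14,1,g) outside the match image — the dangling condition fails, DPO blocks; SPO proceeds and side-deletes such edges)
deleted nodes (host ids): 14; images of deleted pattern edges: (14,0,h)
spo result:
nodes: 0:a, 1:a, 2:c, 5:c, 6:b, 8:b, 10:b, 11:b, 15:a, 18:b, 19:a
edges: (2,6,h); (2,8,g); (2,8,h); (5,6,h); (5,8,h); (5,18,h); (8,6,h); (8,11,k); (10,6,k); (10,18,g); (15,5,h); (15,6,g); (18,10,g); (19,5,g); (19,11,h)


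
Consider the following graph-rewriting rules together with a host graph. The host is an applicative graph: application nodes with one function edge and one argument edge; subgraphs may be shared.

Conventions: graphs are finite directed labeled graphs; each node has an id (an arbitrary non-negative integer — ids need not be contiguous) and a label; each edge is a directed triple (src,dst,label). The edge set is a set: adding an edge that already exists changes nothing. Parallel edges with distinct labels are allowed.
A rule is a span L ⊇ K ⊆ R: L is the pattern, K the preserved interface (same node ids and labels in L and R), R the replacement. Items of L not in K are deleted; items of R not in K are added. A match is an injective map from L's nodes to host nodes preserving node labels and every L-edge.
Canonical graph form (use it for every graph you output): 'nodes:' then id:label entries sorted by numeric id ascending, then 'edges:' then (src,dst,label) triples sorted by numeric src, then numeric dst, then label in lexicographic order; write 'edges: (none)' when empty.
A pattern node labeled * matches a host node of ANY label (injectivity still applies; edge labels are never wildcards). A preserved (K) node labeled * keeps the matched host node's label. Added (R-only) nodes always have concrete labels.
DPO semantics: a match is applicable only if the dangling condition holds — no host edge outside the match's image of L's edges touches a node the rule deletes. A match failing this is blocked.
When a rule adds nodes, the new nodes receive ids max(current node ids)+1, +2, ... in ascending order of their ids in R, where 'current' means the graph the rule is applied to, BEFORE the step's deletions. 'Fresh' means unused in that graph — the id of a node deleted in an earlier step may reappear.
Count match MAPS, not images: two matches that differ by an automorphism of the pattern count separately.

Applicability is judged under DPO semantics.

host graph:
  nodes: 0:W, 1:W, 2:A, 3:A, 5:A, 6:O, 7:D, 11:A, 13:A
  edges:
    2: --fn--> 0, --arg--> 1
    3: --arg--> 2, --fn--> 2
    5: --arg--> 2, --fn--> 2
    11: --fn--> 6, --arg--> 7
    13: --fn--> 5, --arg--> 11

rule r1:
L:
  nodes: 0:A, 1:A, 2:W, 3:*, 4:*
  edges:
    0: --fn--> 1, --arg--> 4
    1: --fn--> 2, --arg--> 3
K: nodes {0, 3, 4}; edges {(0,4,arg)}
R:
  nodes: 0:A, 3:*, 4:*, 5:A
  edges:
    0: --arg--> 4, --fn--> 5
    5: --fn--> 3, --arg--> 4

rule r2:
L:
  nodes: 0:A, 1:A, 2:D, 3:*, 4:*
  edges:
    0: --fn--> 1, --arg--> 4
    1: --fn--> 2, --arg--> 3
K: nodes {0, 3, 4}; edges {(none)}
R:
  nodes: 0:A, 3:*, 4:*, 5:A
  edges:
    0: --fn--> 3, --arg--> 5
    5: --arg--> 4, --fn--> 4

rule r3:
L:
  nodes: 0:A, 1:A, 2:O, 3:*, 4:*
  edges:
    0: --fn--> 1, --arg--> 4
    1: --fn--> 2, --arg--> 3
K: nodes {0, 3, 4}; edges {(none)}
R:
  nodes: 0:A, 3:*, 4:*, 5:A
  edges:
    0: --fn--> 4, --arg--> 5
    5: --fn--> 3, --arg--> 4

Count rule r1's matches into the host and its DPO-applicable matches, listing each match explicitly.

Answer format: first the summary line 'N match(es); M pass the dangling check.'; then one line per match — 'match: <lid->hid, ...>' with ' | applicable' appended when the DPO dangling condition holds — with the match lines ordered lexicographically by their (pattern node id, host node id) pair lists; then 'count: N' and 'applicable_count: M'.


0 match(es); 0 pass the dangling check.
count: 0
applicable_count: 0
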